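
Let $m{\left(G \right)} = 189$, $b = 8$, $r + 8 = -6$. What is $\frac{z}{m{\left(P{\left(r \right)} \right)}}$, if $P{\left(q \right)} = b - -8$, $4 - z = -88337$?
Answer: $\frac{29447}{63} \approx 467.41$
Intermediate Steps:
$r = -14$ ($r = -8 - 6 = -14$)
$z = 88341$ ($z = 4 - -88337 = 4 + 88337 = 88341$)
$P{\left(q \right)} = 16$ ($P{\left(q \right)} = 8 - -8 = 8 + 8 = 16$)
$\frac{z}{m{\left(P{\left(r \right)} \right)}} = \frac{88341}{189} = 88341 \cdot \frac{1}{189} = \frac{29447}{63}$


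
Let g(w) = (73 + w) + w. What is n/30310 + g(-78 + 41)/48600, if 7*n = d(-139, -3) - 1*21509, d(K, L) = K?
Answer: -105230497/1031146200 ≈ -0.10205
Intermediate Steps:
g(w) = 73 + 2*w
n = -21648/7 (n = (-139 - 1*21509)/7 = (-139 - 21509)/7 = (1/7)*(-21648) = -21648/7 ≈ -3092.6)
n/30310 + g(-78 + 41)/48600 = -21648/7/30310 + (73 + 2*(-78 + 41))/48600 = -21648/7*1/30310 + (73 + 2*(-37))*(1/48600) = -10824/106085 + (73 - 74)*(1/48600) = -10824/106085 - 1*1/48600 = -10824/106085 - 1/48600 = -105230497/1031146200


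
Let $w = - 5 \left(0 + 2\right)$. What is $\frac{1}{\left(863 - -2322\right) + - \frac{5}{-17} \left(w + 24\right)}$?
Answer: $\frac{17}{54215} \approx 0.00031357$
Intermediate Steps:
$w = -10$ ($w = \left(-5\right) 2 = -10$)
$\frac{1}{\left(863 - -2322\right) + - \frac{5}{-17} \left(w + 24\right)} = \frac{1}{\left(863 - -2322\right) + - \frac{5}{-17} \left(-10 + 24\right)} = \frac{1}{\left(863 + 2322\right) + \left(-5\right) \left(- \frac{1}{17}\right) 14} = \frac{1}{3185 + \frac{5}{17} \cdot 14} = \frac{1}{3185 + \frac{70}{17}} = \frac{1}{\frac{54215}{17}} = \frac{17}{54215}$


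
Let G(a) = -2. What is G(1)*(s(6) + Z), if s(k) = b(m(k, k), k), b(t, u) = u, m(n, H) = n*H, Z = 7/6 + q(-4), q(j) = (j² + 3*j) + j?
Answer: -43/3 ≈ -14.333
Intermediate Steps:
q(j) = j² + 4*j
Z = 7/6 (Z = 7/6 - 4*(4 - 4) = 7*(⅙) - 4*0 = 7/6 + 0 = 7/6 ≈ 1.1667)
m(n, H) = H*n
s(k) = k
G(1)*(s(6) + Z) = -2*(6 + 7/6) = -2*43/6 = -43/3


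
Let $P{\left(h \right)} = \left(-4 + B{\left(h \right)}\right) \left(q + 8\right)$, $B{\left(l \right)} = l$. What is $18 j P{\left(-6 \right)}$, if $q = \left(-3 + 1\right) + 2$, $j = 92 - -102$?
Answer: $-279360$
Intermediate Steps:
$j = 194$ ($j = 92 + 102 = 194$)
$q = 0$ ($q = -2 + 2 = 0$)
$P{\left(h \right)} = -32 + 8 h$ ($P{\left(h \right)} = \left(-4 + h\right) \left(0 + 8\right) = \left(-4 + h\right) 8 = -32 + 8 h$)
$18 j P{\left(-6 \right)} = 18 \cdot 194 \left(-32 + 8 \left(-6\right)\right) = 3492 \left(-32 - 48\right) = 3492 \left(-80\right) = -279360$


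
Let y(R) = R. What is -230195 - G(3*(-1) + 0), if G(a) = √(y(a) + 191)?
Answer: -230195 - 2*√47 ≈ -2.3021e+5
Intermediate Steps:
G(a) = √(191 + a) (G(a) = √(a + 191) = √(191 + a))
-230195 - G(3*(-1) + 0) = -230195 - √(191 + (3*(-1) + 0)) = -230195 - √(191 + (-3 + 0)) = -230195 - √(191 - 3) = -230195 - √188 = -230195 - 2*√47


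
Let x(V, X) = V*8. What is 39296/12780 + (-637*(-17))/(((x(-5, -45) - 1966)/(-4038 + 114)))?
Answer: 3993671446/188505 ≈ 21186.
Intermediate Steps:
x(V, X) = 8*V
39296/12780 + (-637*(-17))/(((x(-5, -45) - 1966)/(-4038 + 114))) = 39296/12780 + (-637*(-17))/(((8*(-5) - 1966)/(-4038 + 114))) = 39296*(1/12780) + 10829/(((-40 - 1966)/(-3924))) = 9824/3195 + 10829/((-2006*(-1/3924))) = 9824/3195 + 10829/(1003/1962) = 9824/3195 + 10829*(1962/1003) = 9824/3195 + 1249794/59 = 3993671446/188505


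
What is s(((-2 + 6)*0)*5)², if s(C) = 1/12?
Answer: 1/144 ≈ 0.0069444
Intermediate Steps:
s(C) = 1/12
s(((-2 + 6)*0)*5)² = (1/12)² = 1/144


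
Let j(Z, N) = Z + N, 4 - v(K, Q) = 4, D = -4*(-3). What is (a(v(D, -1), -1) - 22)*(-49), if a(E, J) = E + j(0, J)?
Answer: 1127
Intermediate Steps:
D = 12
v(K, Q) = 0 (v(K, Q) = 4 - 1*4 = 4 - 4 = 0)
j(Z, N) = N + Z
a(E, J) = E + J (a(E, J) = E + (J + 0) = E + J)
(a(v(D, -1), -1) - 22)*(-49) = ((0 - 1) - 22)*(-49) = (-1 - 22)*(-49) = -23*(-49) = 1127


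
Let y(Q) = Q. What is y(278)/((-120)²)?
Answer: 139/7200 ≈ 0.019306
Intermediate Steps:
y(278)/((-120)²) = 278/((-120)²) = 278/14400 = 278*(1/14400) = 139/7200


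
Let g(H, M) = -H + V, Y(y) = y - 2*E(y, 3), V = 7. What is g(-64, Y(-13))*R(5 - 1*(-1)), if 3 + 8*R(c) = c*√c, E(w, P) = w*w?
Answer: -213/8 + 213*√6/4 ≈ 103.81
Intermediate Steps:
E(w, P) = w²
Y(y) = y - 2*y²
g(H, M) = 7 - H (g(H, M) = -H + 7 = 7 - H)
R(c) = -3/8 + c^(3/2)/8 (R(c) = -3/8 + (c*√c)/8 = -3/8 + c^(3/2)/8)
g(-64, Y(-13))*R(5 - 1*(-1)) = (7 - 1*(-64))*(-3/8 + (5 - 1*(-1))^(3/2)/8) = (7 + 64)*(-3/8 + (5 + 1)^(3/2)/8) = 71*(-3/8 + 6^(3/2)/8) = 71*(-3/8 + (6*√6)/8) = 71*(-3/8 + 3*√6/4) = -213/8 + 213*√6/4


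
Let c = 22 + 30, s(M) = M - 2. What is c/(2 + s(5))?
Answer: 52/5 ≈ 10.400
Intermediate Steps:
s(M) = -2 + M
c = 52
c/(2 + s(5)) = 52/(2 + (-2 + 5)) = 52/(2 + 3) = 52/5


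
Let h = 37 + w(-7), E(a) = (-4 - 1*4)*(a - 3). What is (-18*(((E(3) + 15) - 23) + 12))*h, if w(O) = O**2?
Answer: -6192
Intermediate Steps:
E(a) = 24 - 8*a (E(a) = (-4 - 4)*(-3 + a) = -8*(-3 + a) = 24 - 8*a)
h = 86 (h = 37 + (-7)**2 = 37 + 49 = 86)
(-18*(((E(3) + 15) - 23) + 12))*h = -18*((((24 - 8*3) + 15) - 23) + 12)*86 = -18*((((24 - 24) + 15) - 23) + 12)*86 = -18*(((0 + 15) - 23) + 12)*86 = -18*((15 - 23) + 12)*86 = -18*(-8 + 12)*86 = -18*4*86 = -72*86 = -6192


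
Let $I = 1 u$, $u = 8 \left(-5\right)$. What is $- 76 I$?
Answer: $3040$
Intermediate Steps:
$u = -40$
$I = -40$ ($I = 1 \left(-40\right) = -40$)
$- 76 I = \left(-76\right) \left(-40\right) = 3040$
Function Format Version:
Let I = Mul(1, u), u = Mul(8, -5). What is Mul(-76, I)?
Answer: 3040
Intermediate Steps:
u = -40
I = -40 (I = Mul(1, -40) = -40)
Mul(-76, I) = Mul(-76, -40) = 3040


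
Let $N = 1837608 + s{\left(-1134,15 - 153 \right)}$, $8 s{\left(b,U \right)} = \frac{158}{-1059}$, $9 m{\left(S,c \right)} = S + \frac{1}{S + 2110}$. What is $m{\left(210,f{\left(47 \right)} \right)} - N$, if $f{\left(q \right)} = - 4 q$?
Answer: $- \frac{13544174909707}{7370640} \approx -1.8376 \cdot 10^{6}$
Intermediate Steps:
$m{\left(S,c \right)} = \frac{S}{9} + \frac{1}{9 \left(2110 + S\right)}$ ($m{\left(S,c \right)} = \frac{S + \frac{1}{S + 2110}}{9} = \frac{S + \frac{1}{2110 + S}}{9} = \frac{S}{9} + \frac{1}{9 \left(2110 + S\right)}$)
$s{\left(b,U \right)} = - \frac{79}{4236}$ ($s{\left(b,U \right)} = \frac{158 \frac{1}{-1059}}{8} = \frac{158 \left(- \frac{1}{1059}\right)}{8} = \frac{1}{8} \left(- \frac{158}{1059}\right) = - \frac{79}{4236}$)
$N = \frac{7784107409}{4236}$ ($N = 1837608 - \frac{79}{4236} = \frac{7784107409}{4236} \approx 1.8376 \cdot 10^{6}$)
$m{\left(210,f{\left(47 \right)} \right)} - N = \frac{1 + 210^{2} + 2110 \cdot 210}{9 \left(2110 + 210\right)} - \frac{7784107409}{4236} = \frac{1 + 44100 + 443100}{9 \cdot 2320} - \frac{7784107409}{4236} = \frac{1}{9} \cdot \frac{1}{2320} \cdot 487201 - \frac{7784107409}{4236} = \frac{487201}{20880} - \frac{7784107409}{4236} = - \frac{13544174909707}{7370640}$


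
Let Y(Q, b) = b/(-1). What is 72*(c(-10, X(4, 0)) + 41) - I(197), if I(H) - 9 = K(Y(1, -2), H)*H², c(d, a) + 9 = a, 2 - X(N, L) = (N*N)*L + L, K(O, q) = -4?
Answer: 157675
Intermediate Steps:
Y(Q, b) = -b (Y(Q, b) = b*(-1) = -b)
X(N, L) = 2 - L - L*N² (X(N, L) = 2 - ((N*N)*L + L) = 2 - (N²*L + L) = 2 - (L*N² + L) = 2 - (L + L*N²) = 2 + (-L - L*N²) = 2 - L - L*N²)
c(d, a) = -9 + a
I(H) = 9 - 4*H²
72*(c(-10, X(4, 0)) + 41) - I(197) = 72*((-9 + (2 - 1*0 - 1*0*4²)) + 41) - (9 - 4*197²) = 72*((-9 + (2 + 0 - 1*0*16)) + 41) - (9 - 4*38809) = 72*((-9 + (2 + 0 + 0)) + 41) - (9 - 155236) = 72*((-9 + 2) + 41) - 1*(-155227) = 72*(-7 + 41) + 155227 = 72*34 + 155227 = 2448 + 155227 = 157675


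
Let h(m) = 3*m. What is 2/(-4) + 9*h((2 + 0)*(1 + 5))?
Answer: 647/2 ≈ 323.50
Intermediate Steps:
2/(-4) + 9*h((2 + 0)*(1 + 5)) = 2/(-4) + 9*(3*((2 + 0)*(1 + 5))) = 2*(-¼) + 9*(3*(2*6)) = -½ + 9*(3*12) = -½ + 9*36 = -½ + 324 = 647/2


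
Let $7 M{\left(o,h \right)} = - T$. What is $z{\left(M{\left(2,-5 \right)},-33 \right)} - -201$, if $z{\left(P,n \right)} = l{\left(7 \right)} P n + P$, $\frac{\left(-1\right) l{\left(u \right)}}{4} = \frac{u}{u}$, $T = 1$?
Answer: $182$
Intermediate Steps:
$l{\left(u \right)} = -4$ ($l{\left(u \right)} = - 4 \frac{u}{u} = \left(-4\right) 1 = -4$)
$M{\left(o,h \right)} = - \frac{1}{7}$ ($M{\left(o,h \right)} = \frac{\left(-1\right) 1}{7} = \frac{1}{7} \left(-1\right) = - \frac{1}{7}$)
$z{\left(P,n \right)} = P - 4 P n$ ($z{\left(P,n \right)} = - 4 P n + P = P - 4 P n$)
$z{\left(M{\left(2,-5 \right)},-33 \right)} - -201 = - \frac{1 - -132}{7} - -201 = - \frac{1 + 132}{7} + 201 = \left(- \frac{1}{7}\right) 133 + 201 = -19 + 201 = 182$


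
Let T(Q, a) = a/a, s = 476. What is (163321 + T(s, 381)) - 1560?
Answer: 161762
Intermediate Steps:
T(Q, a) = 1
(163321 + T(s, 381)) - 1560 = (163321 + 1) - 1560 = 163322 - 1560 = 161762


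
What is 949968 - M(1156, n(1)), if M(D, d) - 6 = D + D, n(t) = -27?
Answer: 947650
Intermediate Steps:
M(D, d) = 6 + 2*D (M(D, d) = 6 + (D + D) = 6 + 2*D)
949968 - M(1156, n(1)) = 949968 - (6 + 2*1156) = 949968 - (6 + 2312) = 949968 - 1*2318 = 949968 - 2318 = 947650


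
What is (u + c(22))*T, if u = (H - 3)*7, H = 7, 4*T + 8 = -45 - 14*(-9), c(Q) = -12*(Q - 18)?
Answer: -365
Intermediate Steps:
c(Q) = 216 - 12*Q (c(Q) = -12*(-18 + Q) = 216 - 12*Q)
T = 73/4 (T = -2 + (-45 - 14*(-9))/4 = -2 + (-45 + 126)/4 = -2 + (¼)*81 = -2 + 81/4 = 73/4 ≈ 18.250)
u = 28 (u = (7 - 3)*7 = 4*7 = 28)
(u + c(22))*T = (28 + (216 - 12*22))*(73/4) = (28 + (216 - 264))*(73/4) = (28 - 48)*(73/4) = -20*73/4 = -365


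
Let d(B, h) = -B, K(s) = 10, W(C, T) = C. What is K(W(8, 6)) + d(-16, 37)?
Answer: 26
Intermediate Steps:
K(W(8, 6)) + d(-16, 37) = 10 - 1*(-16) = 10 + 16 = 26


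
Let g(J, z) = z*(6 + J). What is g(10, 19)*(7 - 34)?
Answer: -8208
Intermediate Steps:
g(10, 19)*(7 - 34) = (19*(6 + 10))*(7 - 34) = (19*16)*(-27) = 304*(-27) = -8208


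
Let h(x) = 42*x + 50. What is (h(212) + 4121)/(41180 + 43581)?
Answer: 13075/84761 ≈ 0.15426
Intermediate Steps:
h(x) = 50 + 42*x
(h(212) + 4121)/(41180 + 43581) = ((50 + 42*212) + 4121)/(41180 + 43581) = ((50 + 8904) + 4121)/84761 = (8954 + 4121)*(1/84761) = 13075*(1/84761) = 13075/84761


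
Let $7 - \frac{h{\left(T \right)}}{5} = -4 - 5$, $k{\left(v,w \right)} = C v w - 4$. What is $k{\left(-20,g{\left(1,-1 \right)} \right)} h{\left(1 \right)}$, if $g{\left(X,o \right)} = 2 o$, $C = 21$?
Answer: $66880$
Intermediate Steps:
$k{\left(v,w \right)} = -4 + 21 v w$ ($k{\left(v,w \right)} = 21 v w - 4 = -4 + 21 v w$)
$h{\left(T \right)} = 80$ ($h{\left(T \right)} = 35 - 5 \left(-4 - 5\right) = 35 - -45 = 35 + 45 = 80$)
$k{\left(-20,g{\left(1,-1 \right)} \right)} h{\left(1 \right)} = \left(-4 + 21 \left(-20\right) 2 \left(-1\right)\right) 80 = \left(-4 + 21 \left(-20\right) \left(-2\right)\right) 80 = \left(-4 + 840\right) 80 = 836 \cdot 80 = 66880$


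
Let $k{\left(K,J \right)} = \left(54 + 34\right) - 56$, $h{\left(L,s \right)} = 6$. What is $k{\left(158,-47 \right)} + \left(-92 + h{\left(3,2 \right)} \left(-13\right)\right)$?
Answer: $-138$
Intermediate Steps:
$k{\left(K,J \right)} = 32$ ($k{\left(K,J \right)} = 88 - 56 = 32$)
$k{\left(158,-47 \right)} + \left(-92 + h{\left(3,2 \right)} \left(-13\right)\right) = 32 + \left(-92 + 6 \left(-13\right)\right) = 32 - 170 = -138$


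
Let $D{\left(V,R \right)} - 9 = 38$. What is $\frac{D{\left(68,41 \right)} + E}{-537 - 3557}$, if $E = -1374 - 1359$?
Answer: $\frac{1343}{2047} \approx 0.65608$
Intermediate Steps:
$D{\left(V,R \right)} = 47$ ($D{\left(V,R \right)} = 9 + 38 = 47$)
$E = -2733$ ($E = -1374 - 1359 = -2733$)
$\frac{D{\left(68,41 \right)} + E}{-537 - 3557} = \frac{47 - 2733}{-537 - 3557} = - \frac{2686}{-4094} = \left(-2686\right) \left(- \frac{1}{4094}\right) = \frac{1343}{2047}$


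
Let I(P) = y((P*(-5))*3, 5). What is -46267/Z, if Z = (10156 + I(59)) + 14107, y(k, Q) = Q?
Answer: -46267/24268 ≈ -1.9065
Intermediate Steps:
I(P) = 5
Z = 24268 (Z = (10156 + 5) + 14107 = 10161 + 14107 = 24268)
-46267/Z = -46267/24268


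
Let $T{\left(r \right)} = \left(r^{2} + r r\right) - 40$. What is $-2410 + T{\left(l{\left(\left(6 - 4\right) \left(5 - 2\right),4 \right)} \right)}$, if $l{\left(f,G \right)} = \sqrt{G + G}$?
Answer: $-2434$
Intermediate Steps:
$l{\left(f,G \right)} = \sqrt{2} \sqrt{G}$ ($l{\left(f,G \right)} = \sqrt{2 G} = \sqrt{2} \sqrt{G}$)
$T{\left(r \right)} = -40 + 2 r^{2}$ ($T{\left(r \right)} = \left(r^{2} + r^{2}\right) - 40 = 2 r^{2} - 40 = -40 + 2 r^{2}$)
$-2410 + T{\left(l{\left(\left(6 - 4\right) \left(5 - 2\right),4 \right)} \right)} = -2410 - \left(40 - 2 \left(\sqrt{2} \sqrt{4}\right)^{2}\right) = -2410 - \left(40 - 2 \left(\sqrt{2} \cdot 2\right)^{2}\right) = -2410 - \left(40 - 2 \left(2 \sqrt{2}\right)^{2}\right) = -2410 + \left(-40 + 2 \cdot 8\right) = -2410 + \left(-40 + 16\right) = -2410 - 24 = -2434$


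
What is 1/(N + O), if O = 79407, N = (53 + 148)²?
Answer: 1/119808 ≈ 8.3467e-6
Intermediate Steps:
N = 40401 (N = 201² = 40401)
1/(N + O) = 1/(40401 + 79407) = 1/119808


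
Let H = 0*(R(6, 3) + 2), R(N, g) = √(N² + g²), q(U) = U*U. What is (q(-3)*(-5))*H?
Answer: 0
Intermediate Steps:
q(U) = U²
H = 0 (H = 0*(√(6² + 3²) + 2) = 0*(√(36 + 9) + 2) = 0*(√45 + 2) = 0*(3*√5 + 2) = 0*(2 + 3*√5) = 0)
(q(-3)*(-5))*H = ((-3)²*(-5))*0 = (9*(-5))*0 = -45*0 = 0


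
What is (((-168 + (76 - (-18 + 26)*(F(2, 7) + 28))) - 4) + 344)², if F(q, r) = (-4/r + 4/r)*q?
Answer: 576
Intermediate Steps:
F(q, r) = 0 (F(q, r) = 0*q = 0)
(((-168 + (76 - (-18 + 26)*(F(2, 7) + 28))) - 4) + 344)² = (((-168 + (76 - (-18 + 26)*(0 + 28))) - 4) + 344)² = (((-168 + (76 - 8*28)) - 4) + 344)² = (((-168 + (76 - 1*224)) - 4) + 344)² = (((-168 + (76 - 224)) - 4) + 344)² = (((-168 - 148) - 4) + 344)² = ((-316 - 4) + 344)² = (-320 + 344)² = 24² = 576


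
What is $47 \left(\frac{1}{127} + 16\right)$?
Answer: $\frac{95551}{127} \approx 752.37$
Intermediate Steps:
$47 \left(\frac{1}{127} + 16\right) = 47 \cdot \frac{2033}{127} = \frac{95551}{127}$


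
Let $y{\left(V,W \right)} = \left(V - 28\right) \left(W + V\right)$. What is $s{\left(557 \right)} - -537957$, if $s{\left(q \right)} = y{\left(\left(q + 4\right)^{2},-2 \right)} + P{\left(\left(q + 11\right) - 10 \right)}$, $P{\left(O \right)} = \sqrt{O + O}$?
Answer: $99040404224 + 6 \sqrt{31} \approx 9.904 \cdot 10^{10}$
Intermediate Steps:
$P{\left(O \right)} = \sqrt{2} \sqrt{O}$ ($P{\left(O \right)} = \sqrt{2 O} = \sqrt{2} \sqrt{O}$)
$y{\left(V,W \right)} = \left(-28 + V\right) \left(V + W\right)$
$s{\left(q \right)} = 56 + \left(4 + q\right)^{4} - 30 \left(4 + q\right)^{2} + \sqrt{2} \sqrt{1 + q}$ ($s{\left(q \right)} = \left(\left(\left(q + 4\right)^{2}\right)^{2} - 28 \left(q + 4\right)^{2} - -56 + \left(q + 4\right)^{2} \left(-2\right)\right) + \sqrt{2} \sqrt{\left(q + 11\right) - 10} = \left(\left(\left(4 + q\right)^{2}\right)^{2} - 28 \left(4 + q\right)^{2} + 56 + \left(4 + q\right)^{2} \left(-2\right)\right) + \sqrt{2} \sqrt{\left(11 + q\right) - 10} = \left(\left(4 + q\right)^{4} - 28 \left(4 + q\right)^{2} + 56 - 2 \left(4 + q\right)^{2}\right) + \sqrt{2} \sqrt{1 + q} = \left(56 + \left(4 + q\right)^{4} - 30 \left(4 + q\right)^{2}\right) + \sqrt{2} \sqrt{1 + q} = 56 + \left(4 + q\right)^{4} - 30 \left(4 + q\right)^{2} + \sqrt{2} \sqrt{1 + q}$)
$s{\left(557 \right)} - -537957 = \left(56 + \sqrt{2 + 2 \cdot 557} + \left(4 + 557\right)^{4} - 30 \left(4 + 557\right)^{2}\right) - -537957 = \left(56 + \sqrt{2 + 1114} + 561^{4} - 30 \cdot 561^{2}\right) + 537957 = \left(56 + \sqrt{1116} + 99049307841 - 9441630\right) + 537957 = \left(56 + 6 \sqrt{31} + 99049307841 - 9441630\right) + 537957 = \left(99039866267 + 6 \sqrt{31}\right) + 537957 = 99040404224 + 6 \sqrt{31}$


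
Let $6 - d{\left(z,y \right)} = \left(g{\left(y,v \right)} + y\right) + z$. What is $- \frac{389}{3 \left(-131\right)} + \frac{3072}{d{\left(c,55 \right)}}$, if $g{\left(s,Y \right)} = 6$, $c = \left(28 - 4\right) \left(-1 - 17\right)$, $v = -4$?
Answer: $\frac{1353949}{148161} \approx 9.1384$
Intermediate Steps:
$c = -432$ ($c = 24 \left(-18\right) = -432$)
$d{\left(z,y \right)} = - y - z$ ($d{\left(z,y \right)} = 6 - \left(\left(6 + y\right) + z\right) = 6 - \left(6 + y + z\right) = - y - z$)
$- \frac{389}{3 \left(-131\right)} + \frac{3072}{d{\left(c,55 \right)}} = - \frac{389}{3 \left(-131\right)} + \frac{3072}{\left(-1\right) 55 - -432} = - \frac{389}{-393} + \frac{3072}{-55 + 432} = \left(-389\right) \left(- \frac{1}{393}\right) + \frac{3072}{377} = \frac{389}{393} + 3072 \cdot \frac{1}{377} = \frac{389}{393} + \frac{3072}{377} = \frac{1353949}{148161}$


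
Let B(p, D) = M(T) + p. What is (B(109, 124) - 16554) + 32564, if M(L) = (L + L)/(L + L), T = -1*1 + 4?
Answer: 16120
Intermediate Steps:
T = 3 (T = -1 + 4 = 3)
M(L) = 1 (M(L) = (2*L)/((2*L)) = (2*L)*(1/(2*L)) = 1)
B(p, D) = 1 + p
(B(109, 124) - 16554) + 32564 = ((1 + 109) - 16554) + 32564 = (110 - 16554) + 32564 = -16444 + 32564 = 16120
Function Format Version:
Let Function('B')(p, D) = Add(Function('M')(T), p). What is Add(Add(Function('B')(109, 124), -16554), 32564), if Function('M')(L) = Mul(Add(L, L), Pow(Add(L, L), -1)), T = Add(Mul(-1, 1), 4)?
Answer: 16120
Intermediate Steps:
T = 3 (T = Add(-1, 4) = 3)
Function('M')(L) = 1 (Function('M')(L) = Mul(Mul(2, L), Pow(Mul(2, L), -1)) = Mul(Mul(2, L), Mul(Rational(1, 2), Pow(L, -1))) = 1)
Function('B')(p, D) = Add(1, p)
Add(Add(Function('B')(109, 124), -16554), 32564) = Add(Add(Add(1, 109), -16554), 32564) = Add(Add(110, -16554), 32564) = Add(-16444, 32564) = 16120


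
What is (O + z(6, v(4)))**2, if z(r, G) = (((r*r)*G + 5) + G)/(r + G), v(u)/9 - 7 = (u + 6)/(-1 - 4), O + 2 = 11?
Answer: 4532641/2601 ≈ 1742.7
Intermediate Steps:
O = 9 (O = -2 + 11 = 9)
v(u) = 261/5 - 9*u/5 (v(u) = 63 + 9*((u + 6)/(-1 - 4)) = 63 + 9*((6 + u)/(-5)) = 63 + 9*((6 + u)*(-1/5)) = 63 + 9*(-6/5 - u/5) = 63 + (-54/5 - 9*u/5) = 261/5 - 9*u/5)
z(r, G) = (5 + G + G*r**2)/(G + r) (z(r, G) = ((r**2*G + 5) + G)/(G + r) = ((G*r**2 + 5) + G)/(G + r) = ((5 + G*r**2) + G)/(G + r) = (5 + G + G*r**2)/(G + r))
(O + z(6, v(4)))**2 = (9 + (5 + (261/5 - 9/5*4) + (261/5 - 9/5*4)*6**2)/((261/5 - 9/5*4) + 6))**2 = (9 + (5 + (261/5 - 36/5) + (261/5 - 36/5)*36)/((261/5 - 36/5) + 6))**2 = (9 + (5 + 45 + 45*36)/(45 + 6))**2 = (9 + (5 + 45 + 1620)/51)**2 = (9 + (1/51)*1670)**2 = (9 + 1670/51)**2 = (2129/51)**2 = 4532641/2601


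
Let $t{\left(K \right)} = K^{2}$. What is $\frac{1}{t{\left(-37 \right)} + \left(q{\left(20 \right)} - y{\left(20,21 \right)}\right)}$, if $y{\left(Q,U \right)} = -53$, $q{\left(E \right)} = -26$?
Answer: $\frac{1}{1396} \approx 0.00071633$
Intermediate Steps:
$\frac{1}{t{\left(-37 \right)} + \left(q{\left(20 \right)} - y{\left(20,21 \right)}\right)} = \frac{1}{\left(-37\right)^{2} - -27} = \frac{1}{1369 + \left(-26 + 53\right)} = \frac{1}{1369 + 27} = \frac{1}{1396}$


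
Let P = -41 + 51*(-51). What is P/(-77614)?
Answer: 1321/38807 ≈ 0.034040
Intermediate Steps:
P = -2642 (P = -41 - 2601 = -2642)
P/(-77614) = -2642/(-77614) = -2642*(-1/77614) = 1321/38807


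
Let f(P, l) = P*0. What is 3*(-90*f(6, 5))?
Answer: 0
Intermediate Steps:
f(P, l) = 0
3*(-90*f(6, 5)) = 3*(-90*0) = 3*0 = 0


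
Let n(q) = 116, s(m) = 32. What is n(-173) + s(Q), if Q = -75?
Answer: 148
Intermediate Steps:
n(-173) + s(Q) = 116 + 32 = 148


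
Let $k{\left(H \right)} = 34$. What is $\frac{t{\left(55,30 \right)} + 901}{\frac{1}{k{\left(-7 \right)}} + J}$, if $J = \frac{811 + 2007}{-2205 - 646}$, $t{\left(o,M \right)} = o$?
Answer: $- \frac{92668904}{92961} \approx -996.86$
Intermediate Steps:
$J = - \frac{2818}{2851}$ ($J = \frac{2818}{-2851} = 2818 \left(- \frac{1}{2851}\right) = - \frac{2818}{2851} \approx -0.98843$)
$\frac{t{\left(55,30 \right)} + 901}{\frac{1}{k{\left(-7 \right)}} + J} = \frac{55 + 901}{\frac{1}{34} - \frac{2818}{2851}} = \frac{956}{\frac{1}{34} - \frac{2818}{2851}} = \frac{956}{- \frac{92961}{96934}} = 956 \left(- \frac{96934}{92961}\right) = - \frac{92668904}{92961}$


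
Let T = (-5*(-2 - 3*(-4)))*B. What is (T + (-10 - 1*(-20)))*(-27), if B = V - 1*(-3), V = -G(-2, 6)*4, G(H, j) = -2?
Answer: 14580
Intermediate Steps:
V = 8 (V = -1*(-2)*4 = 2*4 = 8)
B = 11 (B = 8 - 1*(-3) = 8 + 3 = 11)
T = -550 (T = -5*(-2 - 3*(-4))*11 = -5*(-2 + 12)*11 = -5*10*11 = -50*11 = -550)
(T + (-10 - 1*(-20)))*(-27) = (-550 + (-10 - 1*(-20)))*(-27) = (-550 + (-10 + 20))*(-27) = (-550 + 10)*(-27) = -540*(-27) = 14580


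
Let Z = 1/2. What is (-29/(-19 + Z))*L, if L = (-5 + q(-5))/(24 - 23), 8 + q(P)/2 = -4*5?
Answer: -3538/37 ≈ -95.622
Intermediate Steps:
q(P) = -56 (q(P) = -16 + 2*(-4*5) = -16 + 2*(-20) = -16 - 40 = -56)
Z = ½ ≈ 0.50000
L = -61 (L = (-5 - 56)/(24 - 23) = -61/1 = -61*1 = -61)
(-29/(-19 + Z))*L = -29/(-19 + ½)*(-61) = -29/(-37/2)*(-61) = -29*(-2/37)*(-61) = (58/37)*(-61) = -3538/37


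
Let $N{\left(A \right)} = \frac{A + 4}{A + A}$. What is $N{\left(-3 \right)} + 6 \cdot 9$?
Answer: $\frac{323}{6} \approx 53.833$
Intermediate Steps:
$N{\left(A \right)} = \frac{4 + A}{2 A}$
$N{\left(-3 \right)} + 6 \cdot 9 = \frac{4 - 3}{2 \left(-3\right)} + 6 \cdot 9 = \frac{1}{2} \left(- \frac{1}{3}\right) 1 + 54 = - \frac{1}{6} + 54 = \frac{323}{6}$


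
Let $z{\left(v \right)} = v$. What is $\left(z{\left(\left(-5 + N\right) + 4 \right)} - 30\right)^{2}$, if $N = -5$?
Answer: $1296$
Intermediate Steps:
$\left(z{\left(\left(-5 + N\right) + 4 \right)} - 30\right)^{2} = \left(\left(\left(-5 - 5\right) + 4\right) - 30\right)^{2} = \left(\left(-10 + 4\right) - 30\right)^{2} = \left(-6 - 30\right)^{2} = \left(-36\right)^{2} = 1296$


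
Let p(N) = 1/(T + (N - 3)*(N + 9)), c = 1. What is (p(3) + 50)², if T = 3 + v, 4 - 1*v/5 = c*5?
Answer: 9801/4 ≈ 2450.3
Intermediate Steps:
v = -5 (v = 20 - 5*5 = 20 - 25 = -5)
T = -2 (T = 3 - 5 = -2)
p(N) = 1/(-2 + (-3 + N)*(9 + N)) (p(N) = 1/(-2 + (N - 3)*(N + 9)) = 1/(-2 + (-3 + N)*(9 + N)))
(p(3) + 50)² = (1/(-29 + 3² + 6*3) + 50)² = (1/(-29 + 9 + 18) + 50)² = (1/(-2) + 50)² = (-½ + 50)² = (99/2)² = 9801/4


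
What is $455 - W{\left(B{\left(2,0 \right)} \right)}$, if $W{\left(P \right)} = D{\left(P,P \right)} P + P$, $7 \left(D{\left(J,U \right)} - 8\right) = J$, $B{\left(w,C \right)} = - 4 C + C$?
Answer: $455$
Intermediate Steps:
$B{\left(w,C \right)} = - 3 C$
$D{\left(J,U \right)} = 8 + \frac{J}{7}$
$W{\left(P \right)} = P + P \left(8 + \frac{P}{7}\right)$ ($W{\left(P \right)} = \left(8 + \frac{P}{7}\right) P + P = P \left(8 + \frac{P}{7}\right) + P = P + P \left(8 + \frac{P}{7}\right)$)
$455 - W{\left(B{\left(2,0 \right)} \right)} = 455 - \frac{\left(-3\right) 0 \left(63 - 0\right)}{7} = 455 - \frac{1}{7} \cdot 0 \left(63 + 0\right) = 455 - \frac{1}{7} \cdot 0 \cdot 63 = 455 - 0 = 455 + 0 = 455$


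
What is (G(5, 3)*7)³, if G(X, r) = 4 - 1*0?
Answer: 21952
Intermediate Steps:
G(X, r) = 4 (G(X, r) = 4 + 0 = 4)
(G(5, 3)*7)³ = (4*7)³ = 28³ = 21952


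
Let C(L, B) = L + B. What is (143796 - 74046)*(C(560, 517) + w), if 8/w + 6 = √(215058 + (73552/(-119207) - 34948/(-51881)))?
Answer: 69750*(-6454*√6184578367 + 1077*√1330043404545210)/(√1330043404545210 - 6*√6184578367) ≈ 7.5122e+7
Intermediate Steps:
C(L, B) = B + L
w = 8/(-6 + √8225757666921335239472070/6184578367) (w = 8/(-6 + √(215058 + (73552/(-119207) - 34948/(-51881)))) = 8/(-6 + √(215058 + (73552*(-1/119207) - 34948*(-1/51881)))) = 8/(-6 + √(215058 + (-73552/119207 + 34948/51881))) = 8/(-6 + √(215058 + 350094924/6184578367)) = 8/(-6 + √(1330043404545210/6184578367)) = 8/(-6 + √8225757666921335239472070/6184578367) ≈ 0.017477)
(143796 - 74046)*(C(560, 517) + w) = (143796 - 74046)*((517 + 560) + 8*√6184578367/(√1330043404545210 - 6*√6184578367)) = 69750*(1077 + 8*√6184578367/(√1330043404545210 - 6*√6184578367)) = 75120750 + 558000*√6184578367/(√1330043404545210 - 6*√6184578367)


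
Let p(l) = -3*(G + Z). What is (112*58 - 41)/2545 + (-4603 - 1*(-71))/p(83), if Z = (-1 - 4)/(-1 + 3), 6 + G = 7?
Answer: -4601957/4581 ≈ -1004.6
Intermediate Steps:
G = 1 (G = -6 + 7 = 1)
Z = -5/2 ≈ -2.5000
p(l) = 9/2 (p(l) = -3*(1 - 5/2) = -3*(-3/2) = 9/2)
(112*58 - 41)/2545 + (-4603 - 1*(-71))/p(83) = (112*58 - 41)/2545 + (-4603 - 1*(-71))/(9/2) = (6496 - 41)*(1/2545) + (-4603 + 71)*(2/9) = 6455*(1/2545) - 4532*2/9 = 1291/509 - 9064/9 = -4601957/4581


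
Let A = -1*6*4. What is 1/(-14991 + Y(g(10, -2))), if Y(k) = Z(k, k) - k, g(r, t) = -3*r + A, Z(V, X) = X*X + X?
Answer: -1/12075 ≈ -8.2816e-5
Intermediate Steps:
A = -24 (A = -6*4 = -24)
Z(V, X) = X + X² (Z(V, X) = X² + X = X + X²)
g(r, t) = -24 - 3*r (g(r, t) = -3*r - 24 = -24 - 3*r)
Y(k) = -k + k*(1 + k) (Y(k) = k*(1 + k) - k = -k + k*(1 + k))
1/(-14991 + Y(g(10, -2))) = 1/(-14991 + (-24 - 3*10)²) = 1/(-14991 + (-24 - 30)²) = 1/(-14991 + (-54)²) = 1/(-14991 + 2916) = 1/(-12075) = -1/12075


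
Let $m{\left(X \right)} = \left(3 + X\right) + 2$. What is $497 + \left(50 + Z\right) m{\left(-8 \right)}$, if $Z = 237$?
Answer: $-364$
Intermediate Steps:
$m{\left(X \right)} = 5 + X$
$497 + \left(50 + Z\right) m{\left(-8 \right)} = 497 + \left(50 + 237\right) \left(5 - 8\right) = 497 + 287 \left(-3\right) = 497 - 861 = -364$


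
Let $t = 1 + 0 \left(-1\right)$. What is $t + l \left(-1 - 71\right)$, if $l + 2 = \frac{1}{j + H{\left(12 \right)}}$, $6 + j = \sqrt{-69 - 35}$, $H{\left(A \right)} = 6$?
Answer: $145 + \frac{18 i \sqrt{26}}{13} \approx 145.0 + 7.0602 i$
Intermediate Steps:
$j = -6 + 2 i \sqrt{26}$ ($j = -6 + \sqrt{-69 - 35} = -6 + \sqrt{-104} = -6 + 2 i \sqrt{26} \approx -6.0 + 10.198 i$)
$l = -2 - \frac{i \sqrt{26}}{52}$ ($l = -2 + \frac{1}{\left(-6 + 2 i \sqrt{26}\right) + 6} = -2 + \frac{1}{2 i \sqrt{26}} = -2 - \frac{i \sqrt{26}}{52} \approx -2.0 - 0.098058 i$)
$t = 1$ ($t = 1 + 0 = 1$)
$t + l \left(-1 - 71\right) = 1 + \left(-2 - \frac{i \sqrt{26}}{52}\right) \left(-1 - 71\right) = 1 + \left(-2 - \frac{i \sqrt{26}}{52}\right) \left(-72\right) = 1 + \left(144 + \frac{18 i \sqrt{26}}{13}\right) = 145 + \frac{18 i \sqrt{26}}{13}$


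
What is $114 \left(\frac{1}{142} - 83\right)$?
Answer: $- \frac{671745}{71} \approx -9461.2$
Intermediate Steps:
$114 \left(\frac{1}{142} - 83\right) = 114 \left(- \frac{11785}{142}\right) = - \frac{671745}{71}$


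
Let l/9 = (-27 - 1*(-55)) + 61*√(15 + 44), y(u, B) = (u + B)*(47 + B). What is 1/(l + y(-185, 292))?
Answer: 12175/438764322 - 61*√59/146254774 ≈ 2.4545e-5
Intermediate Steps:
y(u, B) = (47 + B)*(B + u) (y(u, B) = (B + u)*(47 + B) = (47 + B)*(B + u))
l = 252 + 549*√59 (l = 9*((-27 - 1*(-55)) + 61*√(15 + 44)) = 9*((-27 + 55) + 61*√59) = 9*(28 + 61*√59) = 252 + 549*√59 ≈ 4469.0)
1/(l + y(-185, 292)) = 1/((252 + 549*√59) + (292² + 47*292 + 47*(-185) + 292*(-185))) = 1/((252 + 549*√59) + (85264 + 13724 - 8695 - 54020)) = 1/((252 + 549*√59) + 36273) = 1/(36525 + 549*√59)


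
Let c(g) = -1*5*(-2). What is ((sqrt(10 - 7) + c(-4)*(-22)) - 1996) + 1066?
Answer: -1150 + sqrt(3) ≈ -1148.3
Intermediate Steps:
c(g) = 10 (c(g) = -5*(-2) = 10)
((sqrt(10 - 7) + c(-4)*(-22)) - 1996) + 1066 = ((sqrt(10 - 7) + 10*(-22)) - 1996) + 1066 = ((sqrt(3) - 220) - 1996) + 1066 = ((-220 + sqrt(3)) - 1996) + 1066 = (-2216 + sqrt(3)) + 1066 = -1150 + sqrt(3)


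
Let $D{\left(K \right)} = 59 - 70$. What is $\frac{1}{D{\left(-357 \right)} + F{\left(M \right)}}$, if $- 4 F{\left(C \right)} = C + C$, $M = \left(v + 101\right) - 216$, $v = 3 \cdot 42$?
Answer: $- \frac{2}{33} \approx -0.060606$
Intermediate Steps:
$v = 126$
$D{\left(K \right)} = -11$ ($D{\left(K \right)} = 59 - 70 = -11$)
$M = 11$ ($M = \left(126 + 101\right) - 216 = 227 - 216 = 11$)
$F{\left(C \right)} = - \frac{C}{2}$ ($F{\left(C \right)} = - \frac{C + C}{4} = - \frac{2 C}{4} = - \frac{C}{2}$)
$\frac{1}{D{\left(-357 \right)} + F{\left(M \right)}} = \frac{1}{-11 - \frac{11}{2}} = \frac{1}{- \frac{33}{2}} = - \frac{2}{33}$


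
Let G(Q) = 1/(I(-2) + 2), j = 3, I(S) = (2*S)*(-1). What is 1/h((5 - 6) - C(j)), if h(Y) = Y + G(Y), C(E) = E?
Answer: -6/23 ≈ -0.26087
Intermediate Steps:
I(S) = -2*S
G(Q) = ⅙ (G(Q) = 1/(-2*(-2) + 2) = 1/(4 + 2) = 1/6 = ⅙)
h(Y) = ⅙ + Y (h(Y) = Y + ⅙ = ⅙ + Y)
1/h((5 - 6) - C(j)) = 1/(⅙ + ((5 - 6) - 1*3)) = 1/(⅙ + (-1 - 3)) = 1/(⅙ - 4) = 1/(-23/6) = -6/23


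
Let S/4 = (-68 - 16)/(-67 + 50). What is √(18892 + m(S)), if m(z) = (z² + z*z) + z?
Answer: 2*√1422823/17 ≈ 140.33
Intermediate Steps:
S = 336/17 (S = 4*((-68 - 16)/(-67 + 50)) = 4*(-84/(-17)) = 4*(-84*(-1/17)) = 4*(84/17) = 336/17 ≈ 19.765)
m(z) = z + 2*z² (m(z) = (z² + z²) + z = 2*z² + z = z + 2*z²)
√(18892 + m(S)) = √(18892 + 336*(1 + 2*(336/17))/17) = √(18892 + 336*(1 + 672/17)/17) = √(18892 + (336/17)*(689/17)) = √(18892 + 231504/289) = √(5691292/289) = 2*√1422823/17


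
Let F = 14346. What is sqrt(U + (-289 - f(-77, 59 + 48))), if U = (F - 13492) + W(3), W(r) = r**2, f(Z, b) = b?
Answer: sqrt(467) ≈ 21.610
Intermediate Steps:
U = 863 (U = (14346 - 13492) + 3**2 = 854 + 9 = 863)
sqrt(U + (-289 - f(-77, 59 + 48))) = sqrt(863 + (-289 - (59 + 48))) = sqrt(863 + (-289 - 1*107)) = sqrt(863 + (-289 - 107)) = sqrt(863 - 396) = sqrt(467)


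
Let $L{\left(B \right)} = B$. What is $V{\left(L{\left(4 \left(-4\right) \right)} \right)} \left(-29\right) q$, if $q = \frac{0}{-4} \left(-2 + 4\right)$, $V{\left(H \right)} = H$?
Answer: $0$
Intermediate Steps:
$q = 0$ ($q = 0 \left(- \frac{1}{4}\right) 2 = 0 \cdot 2 = 0$)
$V{\left(L{\left(4 \left(-4\right) \right)} \right)} \left(-29\right) q = 4 \left(-4\right) \left(-29\right) 0 = \left(-16\right) \left(-29\right) 0 = 464 \cdot 0 = 0$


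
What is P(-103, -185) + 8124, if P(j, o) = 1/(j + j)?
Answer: 1673543/206 ≈ 8124.0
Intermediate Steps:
P(j, o) = 1/(2*j)
P(-103, -185) + 8124 = (½)/(-103) + 8124 = (½)*(-1/103) + 8124 = -1/206 + 8124 = 1673543/206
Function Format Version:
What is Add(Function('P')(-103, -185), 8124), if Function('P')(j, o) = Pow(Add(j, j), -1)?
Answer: Rational(1673543, 206) ≈ 8124.0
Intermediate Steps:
Function('P')(j, o) = Mul(Rational(1, 2), Pow(j, -1)) (Function('P')(j, o) = Pow(Mul(2, j), -1) = Mul(Rational(1, 2), Pow(j, -1)))
Add(Function('P')(-103, -185), 8124) = Add(Mul(Rational(1, 2), Pow(-103, -1)), 8124) = Add(Mul(Rational(1, 2), Rational(-1, 103)), 8124) = Add(Rational(-1, 206), 8124) = Rational(1673543, 206)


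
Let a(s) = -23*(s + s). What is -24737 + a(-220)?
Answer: -14617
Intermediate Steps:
a(s) = -46*s
-24737 + a(-220) = -24737 - 46*(-220) = -24737 + 10120 = -14617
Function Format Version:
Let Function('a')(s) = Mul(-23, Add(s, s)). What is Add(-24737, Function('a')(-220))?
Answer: -14617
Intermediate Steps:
Function('a')(s) = Mul(-46, s) (Function('a')(s) = Mul(-23, Mul(2, s)) = Mul(-46, s))
Add(-24737, Function('a')(-220)) = Add(-24737, Mul(-46, -220)) = Add(-24737, 10120) = -14617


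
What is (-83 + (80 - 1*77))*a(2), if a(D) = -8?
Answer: 640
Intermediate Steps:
(-83 + (80 - 1*77))*a(2) = (-83 + (80 - 1*77))*(-8) = (-83 + (80 - 77))*(-8) = (-83 + 3)*(-8) = -80*(-8) = 640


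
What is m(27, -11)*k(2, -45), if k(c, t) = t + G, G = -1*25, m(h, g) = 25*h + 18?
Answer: -48510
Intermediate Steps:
m(h, g) = 18 + 25*h
G = -25
k(c, t) = -25 + t (k(c, t) = t - 25 = -25 + t)
m(27, -11)*k(2, -45) = (18 + 25*27)*(-25 - 45) = (18 + 675)*(-70) = 693*(-70) = -48510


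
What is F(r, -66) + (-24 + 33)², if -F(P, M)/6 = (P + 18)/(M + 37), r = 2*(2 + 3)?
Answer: 2517/29 ≈ 86.793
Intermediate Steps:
r = 10 (r = 2*5 = 10)
F(P, M) = -6*(18 + P)/(37 + M) (F(P, M) = -6*(P + 18)/(M + 37) = -6*(18 + P)/(37 + M))
F(r, -66) + (-24 + 33)² = 6*(-18 - 1*10)/(37 - 66) + (-24 + 33)² = 6*(-18 - 10)/(-29) + 9² = 6*(-1/29)*(-28) + 81 = 168/29 + 81 = 2517/29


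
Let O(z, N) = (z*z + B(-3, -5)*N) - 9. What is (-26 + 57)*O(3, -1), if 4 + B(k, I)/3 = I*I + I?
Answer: -1488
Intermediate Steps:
B(k, I) = -12 + 3*I + 3*I**2 (B(k, I) = -12 + 3*(I*I + I) = -12 + 3*(I**2 + I) = -12 + 3*(I + I**2) = -12 + (3*I + 3*I**2) = -12 + 3*I + 3*I**2)
O(z, N) = -9 + z**2 + 48*N (O(z, N) = (z*z + (-12 + 3*(-5) + 3*(-5)**2)*N) - 9 = (z**2 + (-12 - 15 + 3*25)*N) - 9 = (z**2 + (-12 - 15 + 75)*N) - 9 = (z**2 + 48*N) - 9 = -9 + z**2 + 48*N)
(-26 + 57)*O(3, -1) = (-26 + 57)*(-9 + 3**2 + 48*(-1)) = 31*(-9 + 9 - 48) = 31*(-48) = -1488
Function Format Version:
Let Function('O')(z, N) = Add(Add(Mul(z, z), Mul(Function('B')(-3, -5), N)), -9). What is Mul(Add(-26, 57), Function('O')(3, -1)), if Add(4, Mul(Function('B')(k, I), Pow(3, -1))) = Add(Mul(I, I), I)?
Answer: -1488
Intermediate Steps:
Function('B')(k, I) = Add(-12, Mul(3, I), Mul(3, Pow(I, 2))) (Function('B')(k, I) = Add(-12, Mul(3, Add(Mul(I, I), I))) = Add(-12, Mul(3, Add(Pow(I, 2), I))) = Add(-12, Mul(3, Add(I, Pow(I, 2)))) = Add(-12, Add(Mul(3, I), Mul(3, Pow(I, 2)))) = Add(-12, Mul(3, I), Mul(3, Pow(I, 2))))
Function('O')(z, N) = Add(-9, Pow(z, 2), Mul(48, N)) (Function('O')(z, N) = Add(Add(Mul(z, z), Mul(Add(-12, Mul(3, -5), Mul(3, Pow(-5, 2))), N)), -9) = Add(Add(Pow(z, 2), Mul(Add(-12, -15, Mul(3, 25)), N)), -9) = Add(Add(Pow(z, 2), Mul(Add(-12, -15, 75), N)), -9) = Add(Add(Pow(z, 2), Mul(48, N)), -9) = Add(-9, Pow(z, 2), Mul(48, N)))
Mul(Add(-26, 57), Function('O')(3, -1)) = Mul(Add(-26, 57), Add(-9, Pow(3, 2), Mul(48, -1))) = Mul(31, Add(-9, 9, -48)) = Mul(31, -48) = -1488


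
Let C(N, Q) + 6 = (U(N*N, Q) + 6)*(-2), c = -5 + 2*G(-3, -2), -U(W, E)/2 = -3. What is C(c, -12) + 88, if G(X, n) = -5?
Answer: 58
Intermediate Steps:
U(W, E) = 6 (U(W, E) = -2*(-3) = 6)
c = -15 (c = -5 + 2*(-5) = -5 - 10 = -15)
C(N, Q) = -30 (C(N, Q) = -6 + (6 + 6)*(-2) = -6 + 12*(-2) = -6 - 24 = -30)
C(c, -12) + 88 = -30 + 88 = 58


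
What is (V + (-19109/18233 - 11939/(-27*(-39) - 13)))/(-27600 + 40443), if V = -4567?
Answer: -28946157529/81177691920 ≈ -0.35658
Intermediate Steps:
(V + (-19109/18233 - 11939/(-27*(-39) - 13)))/(-27600 + 40443) = (-4567 + (-19109/18233 - 11939/(-27*(-39) - 13)))/(-27600 + 40443) = (-4567 + (-19109*1/18233 - 11939/(1053 - 13)))/12843 = (-4567 + (-19109/18233 - 11939/1040))*(1/12843) = (-4567 - 237557147/18962320)*(1/12843) = -86838472587/18962320*1/12843 = -28946157529/81177691920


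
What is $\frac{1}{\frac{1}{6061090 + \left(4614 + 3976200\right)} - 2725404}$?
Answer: $- \frac{10041904}{27368245329215} \approx -3.6692 \cdot 10^{-7}$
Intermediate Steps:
$\frac{1}{\frac{1}{6061090 + \left(4614 + 3976200\right)} - 2725404} = \frac{1}{\frac{1}{6061090 + 3980814} - 2725404} = \frac{1}{\frac{1}{10041904} - 2725404} = \frac{1}{- \frac{27368245329215}{10041904}} = - \frac{10041904}{27368245329215}$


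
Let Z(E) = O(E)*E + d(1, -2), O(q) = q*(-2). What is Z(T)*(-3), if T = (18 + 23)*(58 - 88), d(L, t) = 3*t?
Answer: 9077418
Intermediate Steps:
T = -1230 (T = 41*(-30) = -1230)
O(q) = -2*q
Z(E) = -6 - 2*E² (Z(E) = (-2*E)*E + 3*(-2) = -2*E² - 6 = -6 - 2*E²)
Z(T)*(-3) = (-6 - 2*(-1230)²)*(-3) = (-6 - 2*1512900)*(-3) = (-6 - 3025800)*(-3) = -3025806*(-3) = 9077418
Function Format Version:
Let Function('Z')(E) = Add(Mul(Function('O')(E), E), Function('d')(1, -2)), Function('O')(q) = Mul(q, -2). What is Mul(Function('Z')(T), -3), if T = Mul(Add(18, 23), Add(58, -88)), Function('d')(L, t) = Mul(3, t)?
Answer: 9077418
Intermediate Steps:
T = -1230 (T = Mul(41, -30) = -1230)
Function('O')(q) = Mul(-2, q)
Function('Z')(E) = Add(-6, Mul(-2, Pow(E, 2))) (Function('Z')(E) = Add(Mul(Mul(-2, E), E), Mul(3, -2)) = Add(Mul(-2, Pow(E, 2)), -6) = Add(-6, Mul(-2, Pow(E, 2))))
Mul(Function('Z')(T), -3) = Mul(Add(-6, Mul(-2, Pow(-1230, 2))), -3) = Mul(Add(-6, Mul(-2, 1512900)), -3) = Mul(Add(-6, -3025800), -3) = Mul(-3025806, -3) = 9077418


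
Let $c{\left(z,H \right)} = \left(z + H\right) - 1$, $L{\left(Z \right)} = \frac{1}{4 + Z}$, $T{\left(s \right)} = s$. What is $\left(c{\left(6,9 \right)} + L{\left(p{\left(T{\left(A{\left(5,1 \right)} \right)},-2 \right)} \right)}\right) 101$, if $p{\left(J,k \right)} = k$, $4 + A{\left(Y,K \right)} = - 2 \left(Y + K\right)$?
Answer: $\frac{2929}{2} \approx 1464.5$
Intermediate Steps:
$A{\left(Y,K \right)} = -4 - 2 K - 2 Y$ ($A{\left(Y,K \right)} = -4 - 2 \left(Y + K\right) = -4 - 2 \left(K + Y\right) = -4 - \left(2 K + 2 Y\right) = -4 - 2 K - 2 Y$)
$c{\left(z,H \right)} = -1 + H + z$ ($c{\left(z,H \right)} = \left(H + z\right) - 1 = -1 + H + z$)
$\left(c{\left(6,9 \right)} + L{\left(p{\left(T{\left(A{\left(5,1 \right)} \right)},-2 \right)} \right)}\right) 101 = \left(\left(-1 + 9 + 6\right) + \frac{1}{4 - 2}\right) 101 = \left(14 + \frac{1}{2}\right) 101 = \frac{29}{2} \cdot 101 = \frac{2929}{2}$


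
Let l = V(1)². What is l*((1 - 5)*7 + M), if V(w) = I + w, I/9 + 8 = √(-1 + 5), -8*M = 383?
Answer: -1705063/8 ≈ -2.1313e+5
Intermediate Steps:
M = -383/8 (M = -⅛*383 = -383/8 ≈ -47.875)
I = -54 (I = -72 + 9*√(-1 + 5) = -72 + 9*√4 = -72 + 9*2 = -72 + 18 = -54)
V(w) = -54 + w
l = 2809 (l = (-54 + 1)² = (-53)² = 2809)
l*((1 - 5)*7 + M) = 2809*((1 - 5)*7 - 383/8) = 2809*(-4*7 - 383/8) = 2809*(-28 - 383/8) = 2809*(-607/8) = -1705063/8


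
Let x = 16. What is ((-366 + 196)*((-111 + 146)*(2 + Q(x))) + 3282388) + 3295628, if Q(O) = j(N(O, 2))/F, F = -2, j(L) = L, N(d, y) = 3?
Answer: 6575041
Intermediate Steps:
Q(O) = -3/2 (Q(O) = 3/(-2) = 3*(-½) = -3/2)
((-366 + 196)*((-111 + 146)*(2 + Q(x))) + 3282388) + 3295628 = ((-366 + 196)*((-111 + 146)*(2 - 3/2)) + 3282388) + 3295628 = (-5950/2 + 3282388) + 3295628 = (-170*35/2 + 3282388) + 3295628 = (-2975 + 3282388) + 3295628 = 3279413 + 3295628 = 6575041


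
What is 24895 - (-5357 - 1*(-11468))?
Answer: 18784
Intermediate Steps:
24895 - (-5357 - 1*(-11468)) = 24895 - (-5357 + 11468) = 24895 - 1*6111 = 24895 - 6111 = 18784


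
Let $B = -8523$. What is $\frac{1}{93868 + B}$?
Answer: $\frac{1}{85345} \approx 1.1717 \cdot 10^{-5}$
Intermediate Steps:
$\frac{1}{93868 + B} = \frac{1}{93868 - 8523} = \frac{1}{85345}$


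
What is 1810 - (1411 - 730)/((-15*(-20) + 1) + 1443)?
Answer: 3155959/1744 ≈ 1809.6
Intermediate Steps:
1810 - (1411 - 730)/((-15*(-20) + 1) + 1443) = 1810 - 681/((300 + 1) + 1443) = 1810 - 681/(301 + 1443) = 1810 - 681/1744 = 3155959/1744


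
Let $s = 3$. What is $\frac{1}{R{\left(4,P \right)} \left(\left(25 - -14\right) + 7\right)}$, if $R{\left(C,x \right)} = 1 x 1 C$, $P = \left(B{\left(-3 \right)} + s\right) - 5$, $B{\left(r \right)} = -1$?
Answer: $- \frac{1}{552} \approx -0.0018116$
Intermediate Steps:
$P = -3$ ($P = \left(-1 + 3\right) - 5 = 2 - 5 = -3$)
$R{\left(C,x \right)} = C x$ ($R{\left(C,x \right)} = x C = C x$)
$\frac{1}{R{\left(4,P \right)} \left(\left(25 - -14\right) + 7\right)} = \frac{1}{4 \left(-3\right) \left(\left(25 - -14\right) + 7\right)} = \frac{1}{\left(-12\right) \left(\left(25 + 14\right) + 7\right)} = \frac{1}{\left(-12\right) \left(39 + 7\right)} = \frac{1}{\left(-12\right) 46} = \frac{1}{-552} = - \frac{1}{552}$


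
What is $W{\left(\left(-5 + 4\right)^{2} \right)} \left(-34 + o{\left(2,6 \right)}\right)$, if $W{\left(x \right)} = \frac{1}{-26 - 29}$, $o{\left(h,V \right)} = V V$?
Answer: $- \frac{2}{55} \approx -0.036364$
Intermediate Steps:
$o{\left(h,V \right)} = V^{2}$
$W{\left(x \right)} = - \frac{1}{55}$ ($W{\left(x \right)} = \frac{1}{-55} = - \frac{1}{55}$)
$W{\left(\left(-5 + 4\right)^{2} \right)} \left(-34 + o{\left(2,6 \right)}\right) = - \frac{-34 + 6^{2}}{55} = - \frac{-34 + 36}{55} = \left(- \frac{1}{55}\right) 2 = - \frac{2}{55}$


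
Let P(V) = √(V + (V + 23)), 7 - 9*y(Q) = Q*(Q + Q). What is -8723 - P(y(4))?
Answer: -8723 - √157/3 ≈ -8727.2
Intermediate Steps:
y(Q) = 7/9 - 2*Q²/9 (y(Q) = 7/9 - Q*(Q + Q)/9 = 7/9 - Q*2*Q/9 = 7/9 - 2*Q²/9)
P(V) = √(23 + 2*V) (P(V) = √(V + (23 + V)) = √(23 + 2*V))
-8723 - P(y(4)) = -8723 - √(23 + 2*(7/9 - 2/9*4²)) = -8723 - √(23 + 2*(7/9 - 2/9*16)) = -8723 - √(23 + 2*(7/9 - 32/9)) = -8723 - √(23 + 2*(-25/9)) = -8723 - √(23 - 50/9) = -8723 - √(157/9) = -8723 - √157/3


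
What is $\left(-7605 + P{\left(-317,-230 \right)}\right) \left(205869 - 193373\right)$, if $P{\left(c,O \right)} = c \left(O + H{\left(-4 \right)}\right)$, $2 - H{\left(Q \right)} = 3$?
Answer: $820012512$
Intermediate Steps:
$H{\left(Q \right)} = -1$ ($H{\left(Q \right)} = 2 - 3 = -1$)
$P{\left(c,O \right)} = c \left(-1 + O\right)$ ($P{\left(c,O \right)} = c \left(O - 1\right) = c \left(-1 + O\right)$)
$\left(-7605 + P{\left(-317,-230 \right)}\right) \left(205869 - 193373\right) = \left(-7605 - 317 \left(-1 - 230\right)\right) \left(205869 - 193373\right) = \left(-7605 - -73227\right) 12496 = \left(-7605 + 73227\right) 12496 = 65622 \cdot 12496 = 820012512$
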